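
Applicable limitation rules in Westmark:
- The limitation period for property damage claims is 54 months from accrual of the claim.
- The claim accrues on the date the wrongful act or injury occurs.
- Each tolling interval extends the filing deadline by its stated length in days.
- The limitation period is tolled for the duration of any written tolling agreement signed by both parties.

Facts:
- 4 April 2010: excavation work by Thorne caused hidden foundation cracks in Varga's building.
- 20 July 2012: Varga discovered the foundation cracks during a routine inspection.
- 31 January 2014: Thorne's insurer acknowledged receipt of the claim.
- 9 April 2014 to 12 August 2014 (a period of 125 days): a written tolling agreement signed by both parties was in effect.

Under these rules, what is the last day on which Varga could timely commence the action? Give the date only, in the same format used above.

6 February 2015

Accrual is governed by the date of the act, so the period began to run on 4 April 2010; the later discovery on 20 July 2012 is irrelevant under the stated rule.
54 months from 4 April 2010 is 4 October 2014.
The period was tolled for 125 days by the written tolling agreement (9 April 2014 to 12 August 2014), pushing the deadline to 6 February 2015.
Nothing else in the chronology tolls or restarts the period.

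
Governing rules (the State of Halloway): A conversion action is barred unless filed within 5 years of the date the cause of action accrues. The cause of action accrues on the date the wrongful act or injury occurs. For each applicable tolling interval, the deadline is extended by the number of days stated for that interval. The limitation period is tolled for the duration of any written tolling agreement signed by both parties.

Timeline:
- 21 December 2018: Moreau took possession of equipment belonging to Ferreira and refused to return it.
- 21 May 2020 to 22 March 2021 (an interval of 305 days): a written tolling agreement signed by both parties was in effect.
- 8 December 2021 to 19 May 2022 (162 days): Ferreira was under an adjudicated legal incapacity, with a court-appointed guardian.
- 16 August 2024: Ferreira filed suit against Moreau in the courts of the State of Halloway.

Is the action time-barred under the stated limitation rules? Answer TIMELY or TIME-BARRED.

The claim accrued on 21 December 2018, when the wrongful act occurred.
5 years from 21 December 2018 is 21 December 2023.
The period was tolled for 305 days by the written tolling agreement (21 May 2020 to 22 March 2021), pushing the deadline to 21 October 2024.
The plaintiff's legal incapacity from 8 December 2021 to 19 May 2022 does not toll the period, because no stated rule makes the plaintiff's incapacity a tolling event.
The 16 August 2024 filing precedes the 21 October 2024 deadline; the claim is timely.

TIMELY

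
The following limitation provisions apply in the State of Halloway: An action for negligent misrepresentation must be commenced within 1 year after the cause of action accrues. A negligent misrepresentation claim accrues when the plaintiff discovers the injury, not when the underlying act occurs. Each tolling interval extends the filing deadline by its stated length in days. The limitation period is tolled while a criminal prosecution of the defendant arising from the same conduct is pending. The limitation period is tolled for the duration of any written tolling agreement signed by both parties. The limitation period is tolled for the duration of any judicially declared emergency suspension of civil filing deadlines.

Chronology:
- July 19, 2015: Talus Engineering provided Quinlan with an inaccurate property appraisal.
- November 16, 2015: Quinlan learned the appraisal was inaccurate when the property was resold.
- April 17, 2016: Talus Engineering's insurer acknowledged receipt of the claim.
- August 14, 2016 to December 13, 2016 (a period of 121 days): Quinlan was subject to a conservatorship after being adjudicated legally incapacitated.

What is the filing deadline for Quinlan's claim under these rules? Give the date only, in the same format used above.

Accrual is tied to discovery, so the period began on November 16, 2015 rather than on July 19, 2015 when the act occurred.
1 year from November 16, 2015 is November 16, 2016.
The plaintiff's legal incapacity from August 14, 2016 to December 13, 2016 does not toll the period, because no stated rule makes the plaintiff's incapacity a tolling event.
None of the other events listed affects the running of the period under the stated rules.

November 16, 2016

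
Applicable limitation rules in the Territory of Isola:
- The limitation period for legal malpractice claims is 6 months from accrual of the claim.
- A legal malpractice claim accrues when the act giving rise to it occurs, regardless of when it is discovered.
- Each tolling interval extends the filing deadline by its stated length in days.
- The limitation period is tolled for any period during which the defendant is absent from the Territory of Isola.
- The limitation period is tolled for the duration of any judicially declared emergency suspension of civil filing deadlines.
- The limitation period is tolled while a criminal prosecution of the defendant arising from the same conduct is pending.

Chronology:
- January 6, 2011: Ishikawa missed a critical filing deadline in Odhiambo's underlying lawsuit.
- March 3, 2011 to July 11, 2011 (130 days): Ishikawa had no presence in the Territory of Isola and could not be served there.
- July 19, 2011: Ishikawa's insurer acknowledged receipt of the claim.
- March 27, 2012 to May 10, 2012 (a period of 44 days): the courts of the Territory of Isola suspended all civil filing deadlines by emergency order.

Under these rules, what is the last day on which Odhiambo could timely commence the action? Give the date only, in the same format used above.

The limitation period began to run on January 6, 2011.
The untolled deadline — 6 months after January 6, 2011 — is July 6, 2011.
The defendant's absence from the jurisdiction from March 3, 2011 to July 11, 2011 tolled the period for 130 days, extending the deadline to November 13, 2011.
By the time the emergency suspension of filing deadlines began on March 27, 2012, the limitation period had already expired on November 13, 2011; that interval cannot revive it.
The other events in the timeline have no effect on the limitation period under the stated rules.

November 13, 2011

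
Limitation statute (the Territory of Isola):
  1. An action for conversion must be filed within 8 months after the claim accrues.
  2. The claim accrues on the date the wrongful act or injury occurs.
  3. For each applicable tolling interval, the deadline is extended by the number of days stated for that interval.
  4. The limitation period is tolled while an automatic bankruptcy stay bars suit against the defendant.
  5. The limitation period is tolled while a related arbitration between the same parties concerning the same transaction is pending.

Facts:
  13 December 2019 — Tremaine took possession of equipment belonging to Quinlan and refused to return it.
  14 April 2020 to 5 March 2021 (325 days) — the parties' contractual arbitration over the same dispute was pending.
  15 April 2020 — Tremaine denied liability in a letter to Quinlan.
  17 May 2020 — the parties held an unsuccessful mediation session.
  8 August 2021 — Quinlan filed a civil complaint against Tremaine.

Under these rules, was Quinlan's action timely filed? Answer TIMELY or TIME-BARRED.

The limitation period began to run on 13 December 2019.
The untolled deadline — 8 months after 13 December 2019 — is 13 August 2020.
Because the pending related arbitration ran from 14 April 2020 to 5 March 2021, the deadline is extended by 325 days to 4 July 2021.
None of the other events listed affects the running of the period under the stated rules.
The 8 August 2021 filing falls after the 4 July 2021 deadline; the claim is time-barred.

TIME-BARRED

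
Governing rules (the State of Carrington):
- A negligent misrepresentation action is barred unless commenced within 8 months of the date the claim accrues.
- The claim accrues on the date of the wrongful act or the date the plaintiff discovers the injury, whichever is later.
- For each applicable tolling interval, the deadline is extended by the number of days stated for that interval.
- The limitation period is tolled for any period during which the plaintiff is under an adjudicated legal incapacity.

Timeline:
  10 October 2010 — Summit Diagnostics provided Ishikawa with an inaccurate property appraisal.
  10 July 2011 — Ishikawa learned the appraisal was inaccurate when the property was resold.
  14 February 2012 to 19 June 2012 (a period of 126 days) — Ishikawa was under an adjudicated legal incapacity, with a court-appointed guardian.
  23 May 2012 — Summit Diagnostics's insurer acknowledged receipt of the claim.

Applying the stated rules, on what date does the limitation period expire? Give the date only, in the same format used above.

The claim accrued on 10 July 2011 — the later of the 10 October 2010 act and the 10 July 2011 discovery.
8 months from 10 July 2011 is 10 March 2012.
The plaintiff's legal incapacity from 14 February 2012 to 19 June 2012 tolled the period for 126 days, extending the deadline to 14 July 2012.
Nothing else in the chronology tolls or restarts the period.

14 July 2012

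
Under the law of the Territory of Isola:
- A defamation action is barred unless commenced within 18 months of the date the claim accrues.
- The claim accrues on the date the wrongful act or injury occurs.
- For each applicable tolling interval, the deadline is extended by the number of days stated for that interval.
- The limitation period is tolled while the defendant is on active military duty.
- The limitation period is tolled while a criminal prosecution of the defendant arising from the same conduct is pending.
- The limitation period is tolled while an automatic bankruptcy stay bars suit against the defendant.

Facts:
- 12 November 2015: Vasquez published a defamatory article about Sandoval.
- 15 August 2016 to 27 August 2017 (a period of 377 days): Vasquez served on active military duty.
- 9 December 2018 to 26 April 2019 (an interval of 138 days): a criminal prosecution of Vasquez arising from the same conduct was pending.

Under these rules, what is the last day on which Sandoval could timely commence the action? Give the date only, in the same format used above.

24 May 2018

The claim accrued on 12 November 2015, when the wrongful act occurred.
Adding the 18 months base period to 12 November 2015 gives a deadline of 12 May 2017, before any tolling.
The period was tolled for 377 days by the defendant's active military service (15 August 2016 to 27 August 2017), pushing the deadline to 24 May 2018.
The pending criminal prosecution from 9 December 2018 to 26 April 2019 began after the period had already run on 24 May 2018, so it has no tolling effect.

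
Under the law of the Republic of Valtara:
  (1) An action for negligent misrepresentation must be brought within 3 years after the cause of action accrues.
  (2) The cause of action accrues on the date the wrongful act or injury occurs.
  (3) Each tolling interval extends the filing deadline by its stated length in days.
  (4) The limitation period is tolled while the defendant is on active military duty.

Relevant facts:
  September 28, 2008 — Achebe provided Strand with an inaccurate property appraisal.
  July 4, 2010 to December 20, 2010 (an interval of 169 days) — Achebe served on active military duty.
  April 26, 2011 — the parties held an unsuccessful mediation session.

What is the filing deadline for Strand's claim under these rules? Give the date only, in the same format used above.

The cause of action accrued on September 28, 2008, the date of the act.
The untolled deadline — 3 years after September 28, 2008 — is September 28, 2011.
The period was tolled for 169 days by the defendant's active military service (July 4, 2010 to December 20, 2010), pushing the deadline to March 15, 2012.
None of the other events listed affects the running of the period under the stated rules.

March 15, 2012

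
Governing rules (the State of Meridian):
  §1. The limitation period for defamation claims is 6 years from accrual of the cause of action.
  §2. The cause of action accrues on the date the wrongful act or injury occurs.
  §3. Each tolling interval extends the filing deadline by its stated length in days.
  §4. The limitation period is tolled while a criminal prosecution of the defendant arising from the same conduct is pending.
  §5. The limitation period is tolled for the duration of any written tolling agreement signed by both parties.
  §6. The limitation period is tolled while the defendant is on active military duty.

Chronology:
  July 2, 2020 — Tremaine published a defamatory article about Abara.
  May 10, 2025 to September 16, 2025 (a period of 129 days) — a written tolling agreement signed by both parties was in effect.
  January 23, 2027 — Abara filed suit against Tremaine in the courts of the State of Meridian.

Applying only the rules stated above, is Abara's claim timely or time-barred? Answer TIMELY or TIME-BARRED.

TIME-BARRED

The limitation period began to run on July 2, 2020.
Adding the 6 years base period to July 2, 2020 gives a deadline of July 2, 2026, before any tolling.
Because the written tolling agreement ran from May 10, 2025 to September 16, 2025, the deadline is extended by 129 days to November 8, 2026.
Abara filed on January 23, 2027, after the November 8, 2026 deadline, so the action is time-barred.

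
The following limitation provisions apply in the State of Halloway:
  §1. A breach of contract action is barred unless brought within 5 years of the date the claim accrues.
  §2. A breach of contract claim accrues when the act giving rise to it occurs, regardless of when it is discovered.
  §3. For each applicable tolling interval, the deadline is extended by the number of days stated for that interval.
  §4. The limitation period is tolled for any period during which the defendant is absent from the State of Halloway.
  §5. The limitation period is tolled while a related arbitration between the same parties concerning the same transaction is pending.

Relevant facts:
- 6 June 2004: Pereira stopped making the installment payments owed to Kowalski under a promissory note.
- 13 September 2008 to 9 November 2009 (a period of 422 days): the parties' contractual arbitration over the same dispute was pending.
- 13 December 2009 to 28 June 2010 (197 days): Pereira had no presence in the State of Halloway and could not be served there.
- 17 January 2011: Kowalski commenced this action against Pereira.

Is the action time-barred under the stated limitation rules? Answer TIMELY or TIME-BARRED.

TIMELY

The claim accrued on 6 June 2004, the date of the act.
The untolled deadline — 5 years after 6 June 2004 — is 6 June 2009.
The period was tolled for 422 days by the pending related arbitration (13 September 2008 to 9 November 2009), pushing the deadline to 2 August 2010.
The defendant's absence from the jurisdiction from 13 December 2009 to 28 June 2010 tolled the period for 197 days, extending the deadline to 15 February 2011.
Filing on 17 January 2011 beat the 15 February 2011 deadline — the action is timely.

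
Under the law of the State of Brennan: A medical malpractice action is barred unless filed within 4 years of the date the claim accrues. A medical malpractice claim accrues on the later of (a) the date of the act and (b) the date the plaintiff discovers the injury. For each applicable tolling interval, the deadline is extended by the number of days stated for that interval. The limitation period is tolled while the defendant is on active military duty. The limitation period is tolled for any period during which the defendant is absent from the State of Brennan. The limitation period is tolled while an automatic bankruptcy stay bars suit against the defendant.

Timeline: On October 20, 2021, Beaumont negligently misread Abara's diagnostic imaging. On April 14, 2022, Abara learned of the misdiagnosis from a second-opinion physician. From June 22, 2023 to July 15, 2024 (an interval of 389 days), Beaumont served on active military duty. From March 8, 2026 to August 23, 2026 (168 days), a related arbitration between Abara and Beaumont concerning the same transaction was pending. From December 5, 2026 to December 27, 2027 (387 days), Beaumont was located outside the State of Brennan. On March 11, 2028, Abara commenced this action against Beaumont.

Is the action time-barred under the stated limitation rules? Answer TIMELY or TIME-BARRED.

The claim accrued on April 14, 2022 — the later of the October 20, 2021 act and the April 14, 2022 discovery.
The untolled deadline — 4 years after April 14, 2022 — is April 14, 2026.
The period was tolled for 389 days by the defendant's active military service (June 22, 2023 to July 15, 2024), pushing the deadline to May 8, 2027.
The period was tolled for 387 days by the defendant's absence from the jurisdiction (December 5, 2026 to December 27, 2027), pushing the deadline to May 29, 2028.
The pending related arbitration from March 8, 2026 to August 23, 2026 does not toll the period, because no stated rule makes a pending arbitration a tolling event.
Abara filed on March 11, 2028, before the May 29, 2028 deadline, so the action is timely.

TIMELY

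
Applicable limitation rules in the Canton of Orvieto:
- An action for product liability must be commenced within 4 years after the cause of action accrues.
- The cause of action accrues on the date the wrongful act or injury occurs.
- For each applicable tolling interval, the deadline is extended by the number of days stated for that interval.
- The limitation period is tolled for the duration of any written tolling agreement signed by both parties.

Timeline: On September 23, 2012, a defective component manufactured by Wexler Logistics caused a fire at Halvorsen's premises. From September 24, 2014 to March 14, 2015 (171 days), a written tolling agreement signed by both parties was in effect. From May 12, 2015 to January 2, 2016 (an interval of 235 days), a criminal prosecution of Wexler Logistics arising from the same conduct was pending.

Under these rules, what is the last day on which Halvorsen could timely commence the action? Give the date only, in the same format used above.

The cause of action accrued on September 23, 2012, the date of the act.
The untolled deadline — 4 years after September 23, 2012 — is September 23, 2016.
Because the written tolling agreement ran from September 24, 2014 to March 14, 2015, the deadline is extended by 171 days to March 13, 2017.
The pending criminal prosecution from May 12, 2015 to January 2, 2016 does not toll the period, because no stated rule makes a criminal prosecution a tolling event.

March 13, 2017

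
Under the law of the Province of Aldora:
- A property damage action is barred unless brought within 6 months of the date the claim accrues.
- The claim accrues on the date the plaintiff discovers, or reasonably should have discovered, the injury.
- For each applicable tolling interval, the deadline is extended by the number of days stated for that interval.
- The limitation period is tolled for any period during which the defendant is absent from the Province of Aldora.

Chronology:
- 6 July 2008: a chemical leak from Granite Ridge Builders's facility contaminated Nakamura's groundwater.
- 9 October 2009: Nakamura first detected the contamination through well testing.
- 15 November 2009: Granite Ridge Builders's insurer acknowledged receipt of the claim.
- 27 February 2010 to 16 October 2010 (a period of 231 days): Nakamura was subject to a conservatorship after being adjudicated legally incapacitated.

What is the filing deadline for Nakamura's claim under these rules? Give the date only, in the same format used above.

Accrual is tied to discovery, so the period began on 9 October 2009 rather than on 6 July 2008 when the act occurred.
6 months from 9 October 2009 is 9 April 2010.
Although the plaintiff's incapacity ran from 27 February 2010 to 16 October 2010, the stated rules do not make that a tolling event, so it is disregarded.
None of the other events listed affects the running of the period under the stated rules.

9 April 2010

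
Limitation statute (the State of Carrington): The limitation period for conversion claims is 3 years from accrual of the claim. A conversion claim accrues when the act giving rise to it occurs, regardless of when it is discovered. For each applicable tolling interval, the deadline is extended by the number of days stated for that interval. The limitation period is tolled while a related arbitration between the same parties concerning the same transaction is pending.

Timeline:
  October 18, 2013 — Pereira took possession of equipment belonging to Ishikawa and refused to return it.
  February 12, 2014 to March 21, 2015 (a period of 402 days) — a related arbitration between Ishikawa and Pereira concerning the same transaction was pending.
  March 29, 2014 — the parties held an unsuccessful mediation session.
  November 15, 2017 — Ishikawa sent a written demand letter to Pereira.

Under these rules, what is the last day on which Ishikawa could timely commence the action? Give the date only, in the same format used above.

November 24, 2017

The claim accrued on October 18, 2013, the date of the act.
Adding the 3 years base period to October 18, 2013 gives a deadline of October 18, 2016, before any tolling.
The pending related arbitration from February 12, 2014 to March 21, 2015 tolled the period for 402 days, extending the deadline to November 24, 2017.
None of the other events listed affects the running of the period under the stated rules.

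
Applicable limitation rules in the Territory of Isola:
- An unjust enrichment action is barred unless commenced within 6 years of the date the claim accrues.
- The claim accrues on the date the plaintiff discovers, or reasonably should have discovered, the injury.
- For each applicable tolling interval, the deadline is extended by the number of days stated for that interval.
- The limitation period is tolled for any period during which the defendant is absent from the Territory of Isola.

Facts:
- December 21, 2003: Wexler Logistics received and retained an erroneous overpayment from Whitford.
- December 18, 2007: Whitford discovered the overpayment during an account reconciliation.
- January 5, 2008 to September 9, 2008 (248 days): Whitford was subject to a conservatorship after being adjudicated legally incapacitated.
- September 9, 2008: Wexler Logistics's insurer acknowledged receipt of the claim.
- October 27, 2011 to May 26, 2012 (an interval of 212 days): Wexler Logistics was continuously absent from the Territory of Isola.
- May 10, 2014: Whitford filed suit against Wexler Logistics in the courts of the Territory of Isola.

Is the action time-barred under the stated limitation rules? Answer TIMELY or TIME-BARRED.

Under the discovery rule, the claim accrued on December 18, 2007, when Whitford discovered the injury — not on the December 21, 2003 date of the underlying act.
Adding the 6 years base period to December 18, 2007 gives a deadline of December 18, 2013, before any tolling.
The period was tolled for 212 days by the defendant's absence from the jurisdiction (October 27, 2011 to May 26, 2012), pushing the deadline to July 18, 2014.
No stated provision tolls the period for the plaintiff's incapacity, so the interval from January 5, 2008 to September 9, 2008 has no effect on the deadline.
None of the other events listed affects the running of the period under the stated rules.
Filing on May 10, 2014 beat the July 18, 2014 deadline — the action is timely.

TIMELY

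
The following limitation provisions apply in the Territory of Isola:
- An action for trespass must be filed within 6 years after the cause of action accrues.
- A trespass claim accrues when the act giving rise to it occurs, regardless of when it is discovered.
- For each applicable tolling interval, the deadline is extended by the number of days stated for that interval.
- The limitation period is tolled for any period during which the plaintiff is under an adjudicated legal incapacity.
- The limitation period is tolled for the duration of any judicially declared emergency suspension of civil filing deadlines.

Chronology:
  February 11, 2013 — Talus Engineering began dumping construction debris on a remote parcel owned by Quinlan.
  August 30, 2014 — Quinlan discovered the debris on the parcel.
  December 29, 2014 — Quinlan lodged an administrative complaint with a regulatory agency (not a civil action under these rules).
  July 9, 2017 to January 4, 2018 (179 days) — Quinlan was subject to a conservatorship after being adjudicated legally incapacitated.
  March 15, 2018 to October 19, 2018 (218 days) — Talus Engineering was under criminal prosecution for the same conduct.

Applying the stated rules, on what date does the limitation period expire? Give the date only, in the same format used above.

The claim accrued on February 11, 2013, when the wrongful act occurred; under the stated occurrence rule the August 30, 2014 discovery does not delay accrual.
6 years from February 11, 2013 is February 11, 2019.
The period was tolled for 179 days by the plaintiff's legal incapacity (July 9, 2017 to January 4, 2018), pushing the deadline to August 9, 2019.
The pending criminal prosecution from March 15, 2018 to October 19, 2018 does not toll the period, because no stated rule makes a criminal prosecution a tolling event.
Nothing else in the chronology tolls or restarts the period.

August 9, 2019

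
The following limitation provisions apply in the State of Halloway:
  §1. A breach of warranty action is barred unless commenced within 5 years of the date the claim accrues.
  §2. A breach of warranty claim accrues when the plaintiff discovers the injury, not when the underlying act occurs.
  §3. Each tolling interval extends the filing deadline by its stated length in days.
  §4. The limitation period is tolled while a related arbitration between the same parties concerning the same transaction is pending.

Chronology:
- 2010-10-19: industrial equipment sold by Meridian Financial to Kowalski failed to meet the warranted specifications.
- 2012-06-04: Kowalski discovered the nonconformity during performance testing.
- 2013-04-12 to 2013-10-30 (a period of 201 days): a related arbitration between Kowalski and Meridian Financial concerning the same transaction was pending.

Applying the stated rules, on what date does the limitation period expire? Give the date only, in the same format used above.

2017-12-22

The claim did not accrue until Kowalski discovered the injury on 2012-06-04; the 2010-10-19 act date does not start the clock under the stated rule.
5 years from 2012-06-04 is 2017-06-04.
The period was tolled for 201 days by the pending related arbitration (2013-04-12 to 2013-10-30), pushing the deadline to 2017-12-22.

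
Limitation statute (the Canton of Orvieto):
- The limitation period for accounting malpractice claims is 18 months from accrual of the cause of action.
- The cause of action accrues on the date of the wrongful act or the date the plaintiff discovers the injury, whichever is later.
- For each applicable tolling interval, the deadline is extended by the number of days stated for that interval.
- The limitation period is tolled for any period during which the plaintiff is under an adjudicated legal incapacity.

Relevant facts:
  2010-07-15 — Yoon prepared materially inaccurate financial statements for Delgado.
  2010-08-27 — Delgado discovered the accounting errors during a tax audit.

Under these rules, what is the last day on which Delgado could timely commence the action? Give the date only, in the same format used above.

The claim accrued on 2010-08-27 — the later of the 2010-07-15 act and the 2010-08-27 discovery.
Adding the 18 months base period to 2010-08-27 gives a deadline of 2012-02-27, before any tolling.

2012-02-27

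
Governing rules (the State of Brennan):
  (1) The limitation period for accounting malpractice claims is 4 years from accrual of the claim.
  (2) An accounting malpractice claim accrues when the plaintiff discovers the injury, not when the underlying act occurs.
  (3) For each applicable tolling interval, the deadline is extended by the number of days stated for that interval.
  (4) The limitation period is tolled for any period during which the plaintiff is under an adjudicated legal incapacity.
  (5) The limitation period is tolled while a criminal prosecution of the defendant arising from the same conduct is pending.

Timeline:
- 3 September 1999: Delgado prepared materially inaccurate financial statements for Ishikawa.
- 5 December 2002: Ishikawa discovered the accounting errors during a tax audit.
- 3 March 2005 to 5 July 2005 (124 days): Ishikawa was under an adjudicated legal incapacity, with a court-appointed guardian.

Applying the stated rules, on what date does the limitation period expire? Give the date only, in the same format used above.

The claim did not accrue until Ishikawa discovered the injury on 5 December 2002; the 3 September 1999 act date does not start the clock under the stated rule.
Adding the 4 years base period to 5 December 2002 gives a deadline of 5 December 2006, before any tolling.
The period was tolled for 124 days by the plaintiff's legal incapacity (3 March 2005 to 5 July 2005), pushing the deadline to 8 April 2007.

8 April 2007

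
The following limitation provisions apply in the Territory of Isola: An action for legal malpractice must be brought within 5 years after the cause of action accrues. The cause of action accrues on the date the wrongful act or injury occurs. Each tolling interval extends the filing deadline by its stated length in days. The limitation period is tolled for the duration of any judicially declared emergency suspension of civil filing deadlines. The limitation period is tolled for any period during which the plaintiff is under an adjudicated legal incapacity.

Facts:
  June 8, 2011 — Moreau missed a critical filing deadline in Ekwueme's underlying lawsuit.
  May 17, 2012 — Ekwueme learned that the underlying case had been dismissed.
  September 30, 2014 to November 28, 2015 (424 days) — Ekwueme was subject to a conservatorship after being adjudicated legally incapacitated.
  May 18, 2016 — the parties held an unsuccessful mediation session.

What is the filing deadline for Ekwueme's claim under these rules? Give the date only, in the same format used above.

Accrual is governed by the date of the act, so the period began to run on June 8, 2011; the later discovery on May 17, 2012 is irrelevant under the stated rule.
5 years from June 8, 2011 is June 8, 2016.
Because the plaintiff's legal incapacity ran from September 30, 2014 to November 28, 2015, the deadline is extended by 424 days to August 6, 2017.
Nothing else in the chronology tolls or restarts the period.

August 6, 2017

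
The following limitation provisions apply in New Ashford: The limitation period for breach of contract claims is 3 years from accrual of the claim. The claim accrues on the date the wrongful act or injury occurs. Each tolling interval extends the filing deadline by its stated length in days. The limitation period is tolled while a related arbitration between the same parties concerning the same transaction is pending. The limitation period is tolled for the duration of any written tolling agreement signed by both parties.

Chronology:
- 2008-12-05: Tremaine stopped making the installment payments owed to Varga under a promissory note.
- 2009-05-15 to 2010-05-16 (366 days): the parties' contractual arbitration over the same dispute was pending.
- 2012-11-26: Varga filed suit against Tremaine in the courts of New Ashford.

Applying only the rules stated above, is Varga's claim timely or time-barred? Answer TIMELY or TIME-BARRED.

TIMELY

The claim accrued on 2008-12-05, the date of the act.
The untolled deadline — 3 years after 2008-12-05 — is 2011-12-05.
The period was tolled for 366 days by the pending related arbitration (2009-05-15 to 2010-05-16), pushing the deadline to 2012-12-05.
The 2012-11-26 filing precedes the 2012-12-05 deadline; the claim is timely.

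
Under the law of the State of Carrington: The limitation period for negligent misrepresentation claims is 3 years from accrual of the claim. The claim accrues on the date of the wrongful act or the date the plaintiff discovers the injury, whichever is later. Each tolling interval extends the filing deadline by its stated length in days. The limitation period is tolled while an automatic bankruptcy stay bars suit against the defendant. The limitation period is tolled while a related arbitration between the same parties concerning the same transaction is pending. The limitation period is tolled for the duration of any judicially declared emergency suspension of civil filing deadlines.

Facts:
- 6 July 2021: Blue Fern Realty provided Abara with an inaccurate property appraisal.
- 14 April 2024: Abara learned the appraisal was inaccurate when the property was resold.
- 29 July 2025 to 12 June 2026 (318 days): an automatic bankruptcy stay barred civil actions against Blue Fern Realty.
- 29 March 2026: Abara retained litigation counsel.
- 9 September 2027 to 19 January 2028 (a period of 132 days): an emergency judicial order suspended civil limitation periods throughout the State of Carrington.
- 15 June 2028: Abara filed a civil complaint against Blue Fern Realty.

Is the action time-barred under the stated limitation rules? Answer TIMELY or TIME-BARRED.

The claim accrued on 14 April 2024 — the later of the 6 July 2021 act and the 14 April 2024 discovery.
The untolled deadline — 3 years after 14 April 2024 — is 14 April 2027.
The period was tolled for 318 days by the automatic bankruptcy stay (29 July 2025 to 12 June 2026), pushing the deadline to 26 February 2028.
Because the emergency suspension of filing deadlines ran from 9 September 2027 to 19 January 2028, the deadline is extended by 132 days to 7 July 2028.
None of the other events listed affects the running of the period under the stated rules.
Abara filed on 15 June 2028, before the 7 July 2028 deadline, so the action is timely.

TIMELY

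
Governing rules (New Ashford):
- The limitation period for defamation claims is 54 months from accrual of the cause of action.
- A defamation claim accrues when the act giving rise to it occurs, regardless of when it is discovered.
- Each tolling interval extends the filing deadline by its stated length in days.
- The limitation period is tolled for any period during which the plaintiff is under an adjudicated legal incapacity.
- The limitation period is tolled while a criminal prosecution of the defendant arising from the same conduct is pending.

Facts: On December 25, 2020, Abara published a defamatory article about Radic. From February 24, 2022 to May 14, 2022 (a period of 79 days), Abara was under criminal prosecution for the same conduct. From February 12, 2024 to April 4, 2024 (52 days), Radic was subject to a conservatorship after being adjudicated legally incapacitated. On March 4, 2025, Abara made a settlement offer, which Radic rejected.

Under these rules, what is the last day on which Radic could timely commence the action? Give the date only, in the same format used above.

November 3, 2025

The cause of action accrued on December 25, 2020, the date of the act.
The untolled deadline — 54 months after December 25, 2020 — is June 25, 2025.
The pending criminal prosecution from February 24, 2022 to May 14, 2022 tolled the period for 79 days, extending the deadline to September 12, 2025.
The period was tolled for 52 days by the plaintiff's legal incapacity (February 12, 2024 to April 4, 2024), pushing the deadline to November 3, 2025.
Nothing else in the chronology tolls or restarts the period.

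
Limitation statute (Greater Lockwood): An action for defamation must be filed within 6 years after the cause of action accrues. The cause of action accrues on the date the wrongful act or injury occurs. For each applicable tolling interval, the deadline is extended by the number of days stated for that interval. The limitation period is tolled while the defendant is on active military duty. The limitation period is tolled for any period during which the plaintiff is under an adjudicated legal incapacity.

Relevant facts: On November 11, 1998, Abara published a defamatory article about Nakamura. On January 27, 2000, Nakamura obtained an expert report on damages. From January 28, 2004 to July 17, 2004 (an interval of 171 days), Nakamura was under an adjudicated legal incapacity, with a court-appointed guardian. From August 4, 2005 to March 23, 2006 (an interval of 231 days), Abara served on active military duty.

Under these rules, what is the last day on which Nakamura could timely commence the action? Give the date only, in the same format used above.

May 1, 2005

The limitation period began to run on November 11, 1998.
Adding the 6 years base period to November 11, 1998 gives a deadline of November 11, 2004, before any tolling.
Because the plaintiff's legal incapacity ran from January 28, 2004 to July 17, 2004, the deadline is extended by 171 days to May 1, 2005.
The defendant's active military service starting August 4, 2005 came too late — the period had run on May 1, 2005 — and so does not extend the deadline.
The other events in the timeline have no effect on the limitation period under the stated rules.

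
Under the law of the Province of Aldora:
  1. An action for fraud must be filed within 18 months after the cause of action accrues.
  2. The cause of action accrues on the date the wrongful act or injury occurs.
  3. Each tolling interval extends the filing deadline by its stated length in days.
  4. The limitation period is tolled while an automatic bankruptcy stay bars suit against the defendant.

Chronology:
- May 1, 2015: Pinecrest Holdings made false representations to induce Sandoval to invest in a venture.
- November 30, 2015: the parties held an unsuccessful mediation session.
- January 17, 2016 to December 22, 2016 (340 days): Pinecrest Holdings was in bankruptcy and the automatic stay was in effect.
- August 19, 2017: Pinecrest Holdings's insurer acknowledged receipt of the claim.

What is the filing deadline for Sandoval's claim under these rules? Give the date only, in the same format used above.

October 7, 2017

The cause of action accrued on May 1, 2015, the date of the act.
Adding the 18 months base period to May 1, 2015 gives a deadline of November 1, 2016, before any tolling.
Because the automatic bankruptcy stay ran from January 17, 2016 to December 22, 2016, the deadline is extended by 340 days to October 7, 2017.
None of the other events listed affects the running of the period under the stated rules.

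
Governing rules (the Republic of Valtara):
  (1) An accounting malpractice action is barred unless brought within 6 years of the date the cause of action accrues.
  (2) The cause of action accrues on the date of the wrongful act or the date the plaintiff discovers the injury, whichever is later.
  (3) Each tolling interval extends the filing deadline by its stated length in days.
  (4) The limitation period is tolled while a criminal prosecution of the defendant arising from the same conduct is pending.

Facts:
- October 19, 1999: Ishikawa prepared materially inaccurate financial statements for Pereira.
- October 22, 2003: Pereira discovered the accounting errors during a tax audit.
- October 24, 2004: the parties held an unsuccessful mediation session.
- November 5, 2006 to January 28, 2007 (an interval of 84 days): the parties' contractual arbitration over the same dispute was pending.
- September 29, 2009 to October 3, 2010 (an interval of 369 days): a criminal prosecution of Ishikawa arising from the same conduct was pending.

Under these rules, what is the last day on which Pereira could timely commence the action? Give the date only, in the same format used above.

October 26, 2010

Because discovery on October 22, 2003 post-dates the October 19, 1999 act, accrual under the later-of rule falls on October 22, 2003.
Adding the 6 years base period to October 22, 2003 gives a deadline of October 22, 2009, before any tolling.
Because the pending criminal prosecution ran from September 29, 2009 to October 3, 2010, the deadline is extended by 369 days to October 26, 2010.
The pending related arbitration from November 5, 2006 to January 28, 2007 does not toll the period, because no stated rule makes a pending arbitration a tolling event.
None of the other events listed affects the running of the period under the stated rules.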